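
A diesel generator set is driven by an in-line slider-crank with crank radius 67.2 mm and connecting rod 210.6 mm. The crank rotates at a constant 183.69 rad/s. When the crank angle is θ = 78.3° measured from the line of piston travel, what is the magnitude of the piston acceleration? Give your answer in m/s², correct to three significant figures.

236

ω = 183.7 rad/s
x(θ) = r cosθ + √(L² − r² sin²θ); with ω constant, a = ω²·d²x/dθ².
d²x/dθ² = −r cosθ − r²(cos2θ)/√u − r⁴ sin²2θ/(4u^{3/2}),  u = L² − r² sin²θ = 0.0400222 m².
Substituting r = 0.0672 m, L = 0.2106 m, θ = 78.3°: d²x/dθ² = +0.0069887 m.
a = ω²·d²x/dθ² = (183.7)²·(+0.0069887) = +235.81 m/s²;  |a| = 235.81 m/s².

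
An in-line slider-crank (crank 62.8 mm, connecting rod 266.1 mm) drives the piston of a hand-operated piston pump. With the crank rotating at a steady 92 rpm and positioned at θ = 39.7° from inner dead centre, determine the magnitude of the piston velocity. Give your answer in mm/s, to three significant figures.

ω = 2π·92/60 = 9.634 rad/s
For an in-line slider-crank, x = r cosθ + √(L² − r² sin²θ), so v = −rω sinθ·[1 + r cosθ/√(L² − r² sin²θ)].
With r = 0.0628 m, L = 0.2661 m, θ = 39.7°: √(L² − r² sin²θ) = 0.26306 m.
v = −0.0628·9.634·0.63877·[1 + 0.0628·0.76940/0.26306] = -0.45746 m/s.
|v| = 0.45746 m/s = 457.46 mm/s.

457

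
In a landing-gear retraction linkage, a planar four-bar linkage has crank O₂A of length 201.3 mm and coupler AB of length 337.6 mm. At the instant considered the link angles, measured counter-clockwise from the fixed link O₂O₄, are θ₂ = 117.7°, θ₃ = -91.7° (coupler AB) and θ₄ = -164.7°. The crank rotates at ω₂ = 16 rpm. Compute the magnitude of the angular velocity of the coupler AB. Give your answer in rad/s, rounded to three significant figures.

1.02

ω₂ = 1.676 rad/s (from 16 rpm).
Differentiating the loop-closure r₂e^{iθ₂}+r₃e^{iθ₃}=r₁+r₄e^{iθ₄} gives r₂ω₂e^{iθ₂}+r₃ω₃e^{iθ₃}=r₄ω₄e^{iθ₄}.
Eliminating the other unknown: ω₃ = r₂ω₂ sin(θ₄−θ₂) / [r₃ sin(θ₃−θ₄)].
Numerator sine = +0.97667; denominator sine = +0.95630.
Result = 0.2013·1.676·(+0.97667) / (0.3376·(+0.95630)) = +1.0203 rad/s; magnitude 1.0203 rad/s.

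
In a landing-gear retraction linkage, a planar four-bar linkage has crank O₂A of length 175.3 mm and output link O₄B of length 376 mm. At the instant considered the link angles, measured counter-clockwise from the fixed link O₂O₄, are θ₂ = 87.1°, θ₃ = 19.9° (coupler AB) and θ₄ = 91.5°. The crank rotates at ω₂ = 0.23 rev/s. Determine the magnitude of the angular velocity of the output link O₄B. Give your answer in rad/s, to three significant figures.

ω₂ = 1.445 rad/s (from 0.23 rev/s).
Differentiating the loop-closure r₂e^{iθ₂}+r₃e^{iθ₃}=r₁+r₄e^{iθ₄} gives r₂ω₂e^{iθ₂}+r₃ω₃e^{iθ₃}=r₄ω₄e^{iθ₄}.
Eliminating the other unknown: ω₄ = r₂ω₂ sin(θ₂−θ₃) / [r₄ sin(θ₄−θ₃)].
Numerator sine = +0.92186; denominator sine = +0.94888.
Result = 0.1753·1.445·(+0.92186) / (0.376·(+0.94888)) = +0.65457 rad/s; magnitude 0.65457 rad/s.

0.655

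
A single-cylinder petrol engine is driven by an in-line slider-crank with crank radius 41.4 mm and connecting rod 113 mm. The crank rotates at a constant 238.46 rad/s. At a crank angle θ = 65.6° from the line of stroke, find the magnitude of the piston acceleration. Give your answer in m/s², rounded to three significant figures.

ω = 238.5 rad/s
x(θ) = r cosθ + √(L² − r² sin²θ); with ω constant, a = ω²·d²x/dθ².
d²x/dθ² = −r cosθ − r²(cos2θ)/√u − r⁴ sin²2θ/(4u^{3/2}),  u = L² − r² sin²θ = 0.0113475 m².
Substituting r = 0.0414 m, L = 0.113 m, θ = 65.6°: d²x/dθ² = -0.0068483 m.
a = ω²·d²x/dθ² = (238.5)²·(-0.0068483) = -389.42 m/s²;  |a| = 389.42 m/s².

389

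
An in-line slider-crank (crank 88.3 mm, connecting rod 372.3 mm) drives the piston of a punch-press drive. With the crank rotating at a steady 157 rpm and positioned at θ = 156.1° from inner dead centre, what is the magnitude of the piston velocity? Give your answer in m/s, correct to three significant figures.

ω = 2π·157/60 = 16.44 rad/s
For an in-line slider-crank, x = r cosθ + √(L² − r² sin²θ), so v = −rω sinθ·[1 + r cosθ/√(L² − r² sin²θ)].
With r = 0.0883 m, L = 0.3723 m, θ = 156.1°: √(L² − r² sin²θ) = 0.37058 m.
v = −0.0883·16.44·0.40514·[1 + 0.0883·-0.91425/0.37058] = -0.46003 m/s.
|v| = 0.46003 m/s.

0.460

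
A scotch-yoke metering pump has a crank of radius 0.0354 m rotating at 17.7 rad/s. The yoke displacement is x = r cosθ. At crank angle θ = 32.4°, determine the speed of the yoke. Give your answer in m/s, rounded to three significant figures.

0.336

ω = 17.7 rad/s
x = r cosθ ⇒ ẋ = −rω sinθ.
|v| = rω|sinθ| = 0.0354·17.7·|sin 32.4°| = 0.33574 m/s.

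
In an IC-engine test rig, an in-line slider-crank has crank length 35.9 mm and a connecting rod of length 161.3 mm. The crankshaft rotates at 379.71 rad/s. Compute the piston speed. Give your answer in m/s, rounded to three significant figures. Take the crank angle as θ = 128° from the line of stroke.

ω = 379.7 rad/s
For an in-line slider-crank, x = r cosθ + √(L² − r² sin²θ), so v = −rω sinθ·[1 + r cosθ/√(L² − r² sin²θ)].
With r = 0.0359 m, L = 0.1613 m, θ = 128°: √(L² − r² sin²θ) = 0.1588 m.
v = −0.0359·379.7·0.78801·[1 + 0.0359·-0.61566/0.1588] = -9.2468 m/s.
|v| = 9.2468 m/s.

9.25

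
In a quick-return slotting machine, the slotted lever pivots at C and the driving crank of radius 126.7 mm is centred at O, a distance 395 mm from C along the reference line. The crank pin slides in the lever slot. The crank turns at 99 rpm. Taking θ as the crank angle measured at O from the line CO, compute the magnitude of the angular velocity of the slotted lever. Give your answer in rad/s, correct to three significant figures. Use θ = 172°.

ω = 10.37 rad/s (from 99 rpm).
Crank pin A relative to C: A = (d + r cosθ, r sinθ); lever angle φ = atan2(r sinθ, d + r cosθ).
Differentiating tanφ: φ̇ = rω(d cosθ + r)/(d² + r² + 2dr cosθ).
d² + r² + 2dr cosθ = |CA|² = 0.072959 m²;  d cosθ + r = -0.26446 m.
|ω_lever| = |0.1267·10.37·-0.26446| / 0.072959 = 4.7612 rad/s.

4.76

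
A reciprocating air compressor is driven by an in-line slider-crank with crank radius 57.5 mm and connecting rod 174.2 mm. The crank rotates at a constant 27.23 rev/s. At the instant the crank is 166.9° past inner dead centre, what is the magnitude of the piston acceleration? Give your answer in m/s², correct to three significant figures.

1140

ω = 2π·27.2 = 171.1 rad/s
x(θ) = r cosθ + √(L² − r² sin²θ); with ω constant, a = ω²·d²x/dθ².
d²x/dθ² = −r cosθ − r²(cos2θ)/√u − r⁴ sin²2θ/(4u^{3/2}),  u = L² − r² sin²θ = 0.0301758 m².
Substituting r = 0.0575 m, L = 0.1742 m, θ = 166.9°: d²x/dθ² = +0.038825 m.
a = ω²·d²x/dθ² = (171.1)²·(+0.038825) = +1136.5 m/s²;  |a| = 1136.5 m/s².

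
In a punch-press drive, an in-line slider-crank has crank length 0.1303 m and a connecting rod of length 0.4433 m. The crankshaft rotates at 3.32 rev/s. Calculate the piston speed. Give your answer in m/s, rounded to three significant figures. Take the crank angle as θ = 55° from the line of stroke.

ω = 2π·3.32 = 20.86 rad/s
For an in-line slider-crank, x = r cosθ + √(L² − r² sin²θ), so v = −rω sinθ·[1 + r cosθ/√(L² − r² sin²θ)].
With r = 0.1303 m, L = 0.4433 m, θ = 55°: √(L² − r² sin²θ) = 0.43026 m.
v = −0.1303·20.86·0.81915·[1 + 0.1303·0.57358/0.43026] = -2.6133 m/s.
|v| = 2.6133 m/s.

2.61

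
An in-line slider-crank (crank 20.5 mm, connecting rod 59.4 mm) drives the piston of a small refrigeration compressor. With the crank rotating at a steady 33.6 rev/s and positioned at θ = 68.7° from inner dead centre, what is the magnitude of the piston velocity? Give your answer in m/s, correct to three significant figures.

ω = 2π·33.6 = 211.1 rad/s
For an in-line slider-crank, x = r cosθ + √(L² − r² sin²θ), so v = −rω sinθ·[1 + r cosθ/√(L² − r² sin²θ)].
With r = 0.0205 m, L = 0.0594 m, θ = 68.7°: √(L² − r² sin²θ) = 0.056246 m.
v = −0.0205·211.1·0.93169·[1 + 0.0205·0.36325/0.056246] = -4.5661 m/s.
|v| = 4.5661 m/s.

4.57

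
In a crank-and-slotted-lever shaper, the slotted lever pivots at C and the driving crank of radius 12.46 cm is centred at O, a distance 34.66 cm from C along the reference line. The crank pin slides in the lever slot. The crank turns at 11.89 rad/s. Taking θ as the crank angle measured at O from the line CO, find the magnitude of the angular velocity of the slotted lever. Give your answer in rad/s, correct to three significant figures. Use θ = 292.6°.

ω = 11.89 rad/s
Crank pin A relative to C: A = (d + r cosθ, r sinθ); lever angle φ = atan2(r sinθ, d + r cosθ).
Differentiating tanφ: φ̇ = rω(d cosθ + r)/(d² + r² + 2dr cosθ).
d² + r² + 2dr cosθ = |CA|² = 0.168849 m²;  d cosθ + r = +0.2578 m.
|ω_lever| = |0.1246·11.89·+0.2578| / 0.168849 = 2.2619 rad/s.

2.26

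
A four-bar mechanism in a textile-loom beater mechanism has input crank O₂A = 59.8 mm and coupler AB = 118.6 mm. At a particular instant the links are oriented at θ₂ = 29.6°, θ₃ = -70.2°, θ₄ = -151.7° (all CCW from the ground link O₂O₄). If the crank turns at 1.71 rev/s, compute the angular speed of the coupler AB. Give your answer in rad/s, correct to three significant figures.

0.124

ω₂ = 10.74 rad/s (from 1.71 rev/s).
Differentiating the loop-closure r₂e^{iθ₂}+r₃e^{iθ₃}=r₁+r₄e^{iθ₄} gives r₂ω₂e^{iθ₂}+r₃ω₃e^{iθ₃}=r₄ω₄e^{iθ₄}.
Eliminating the other unknown: ω₃ = r₂ω₂ sin(θ₄−θ₂) / [r₃ sin(θ₃−θ₄)].
Numerator sine = +0.02269; denominator sine = +0.98902.
Result = 0.0598·10.74·(+0.02269) / (0.1186·(+0.98902)) = +0.12427 rad/s; magnitude 0.12427 rad/s.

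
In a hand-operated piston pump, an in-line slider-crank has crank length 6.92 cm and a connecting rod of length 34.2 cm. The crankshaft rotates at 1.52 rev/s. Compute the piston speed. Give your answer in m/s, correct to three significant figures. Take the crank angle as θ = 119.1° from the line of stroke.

0.520

ω = 2π·1.52 = 9.55 rad/s
For an in-line slider-crank, x = r cosθ + √(L² − r² sin²θ), so v = −rω sinθ·[1 + r cosθ/√(L² − r² sin²θ)].
With r = 0.0692 m, L = 0.342 m, θ = 119.1°: √(L² − r² sin²θ) = 0.33661 m.
v = −0.0692·9.55·0.87377·[1 + 0.0692·-0.48634/0.33661] = -0.51973 m/s.
|v| = 0.51973 m/s.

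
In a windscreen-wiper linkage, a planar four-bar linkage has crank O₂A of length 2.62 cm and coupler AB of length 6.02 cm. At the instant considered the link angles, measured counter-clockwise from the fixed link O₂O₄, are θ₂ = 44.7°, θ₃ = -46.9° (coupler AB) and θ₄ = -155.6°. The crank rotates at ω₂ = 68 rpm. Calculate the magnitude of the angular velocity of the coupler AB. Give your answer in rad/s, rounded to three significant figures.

1.14

ω₂ = 7.121 rad/s (from 68 rpm).
Differentiating the loop-closure r₂e^{iθ₂}+r₃e^{iθ₃}=r₁+r₄e^{iθ₄} gives r₂ω₂e^{iθ₂}+r₃ω₃e^{iθ₃}=r₄ω₄e^{iθ₄}.
Eliminating the other unknown: ω₃ = r₂ω₂ sin(θ₄−θ₂) / [r₃ sin(θ₃−θ₄)].
Numerator sine = +0.34694; denominator sine = +0.94721.
Result = 0.0262·7.121·(+0.34694) / (0.0602·(+0.94721)) = +1.1351 rad/s; magnitude 1.1351 rad/s.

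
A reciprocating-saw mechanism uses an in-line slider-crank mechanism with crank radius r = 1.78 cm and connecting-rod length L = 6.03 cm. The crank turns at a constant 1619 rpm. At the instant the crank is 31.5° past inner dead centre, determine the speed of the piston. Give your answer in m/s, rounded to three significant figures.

ω = 2π·1619/60 = 169.5 rad/s
For an in-line slider-crank, x = r cosθ + √(L² − r² sin²θ), so v = −rω sinθ·[1 + r cosθ/√(L² − r² sin²θ)].
With r = 0.0178 m, L = 0.0603 m, θ = 31.5°: √(L² − r² sin²θ) = 0.059578 m.
v = −0.0178·169.5·0.52250·[1 + 0.0178·0.85264/0.059578] = -1.9785 m/s.
|v| = 1.9785 m/s.

1.98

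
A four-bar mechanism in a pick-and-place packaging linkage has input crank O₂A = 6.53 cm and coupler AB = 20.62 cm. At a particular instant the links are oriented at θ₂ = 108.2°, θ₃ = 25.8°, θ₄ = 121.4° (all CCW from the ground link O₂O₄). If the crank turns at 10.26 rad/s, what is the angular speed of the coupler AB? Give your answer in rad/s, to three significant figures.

ω₂ = 10.26 rad/s
Differentiating the loop-closure r₂e^{iθ₂}+r₃e^{iθ₃}=r₁+r₄e^{iθ₄} gives r₂ω₂e^{iθ₂}+r₃ω₃e^{iθ₃}=r₄ω₄e^{iθ₄}.
Eliminating the other unknown: ω₃ = r₂ω₂ sin(θ₄−θ₂) / [r₃ sin(θ₃−θ₄)].
Numerator sine = +0.22835; denominator sine = -0.99523.
Result = 0.0653·10.26·(+0.22835) / (0.2062·(-0.99523)) = -0.74551 rad/s; magnitude 0.74551 rad/s.

0.746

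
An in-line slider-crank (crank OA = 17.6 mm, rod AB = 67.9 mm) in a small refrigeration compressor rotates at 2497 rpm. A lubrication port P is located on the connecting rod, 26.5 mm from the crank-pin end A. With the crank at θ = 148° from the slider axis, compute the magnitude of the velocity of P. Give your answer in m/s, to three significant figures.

ω = 261.5 rad/s.  Crank-pin speed |V_A| = rω = 4.6021 m/s, perpendicular to OA.
Rod angle: sinφ = −(r/L) sinθ ⇒ φ = -7.895°; ω_rod = −rω cosθ/√(L²−r²sin²θ) = +58.029 rad/s.
V_P = V_A + ω_rod × AP, with AP = 0.0265 m along the rod.
Components: V_Px = −rω sinθ − a·ω_rod·sinφ = -2.2275 m/s;  V_Py = rω cosθ + a·ω_rod·cosφ = -2.3796 m/s.
|V_P| = √(V_Px² + V_Py²) = 3.2595 m/s.

3.26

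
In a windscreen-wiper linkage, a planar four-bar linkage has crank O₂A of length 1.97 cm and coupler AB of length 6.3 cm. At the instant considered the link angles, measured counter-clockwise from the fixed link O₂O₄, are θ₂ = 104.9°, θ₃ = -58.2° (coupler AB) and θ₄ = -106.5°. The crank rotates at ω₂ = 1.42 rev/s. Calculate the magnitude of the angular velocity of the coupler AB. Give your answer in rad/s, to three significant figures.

1.95

ω₂ = 8.922 rad/s (from 1.42 rev/s).
Differentiating the loop-closure r₂e^{iθ₂}+r₃e^{iθ₃}=r₁+r₄e^{iθ₄} gives r₂ω₂e^{iθ₂}+r₃ω₃e^{iθ₃}=r₄ω₄e^{iθ₄}.
Eliminating the other unknown: ω₃ = r₂ω₂ sin(θ₄−θ₂) / [r₃ sin(θ₃−θ₄)].
Numerator sine = +0.52101; denominator sine = +0.74664.
Result = 0.0197·8.922·(+0.52101) / (0.063·(+0.74664)) = +1.9468 rad/s; magnitude 1.9468 rad/s.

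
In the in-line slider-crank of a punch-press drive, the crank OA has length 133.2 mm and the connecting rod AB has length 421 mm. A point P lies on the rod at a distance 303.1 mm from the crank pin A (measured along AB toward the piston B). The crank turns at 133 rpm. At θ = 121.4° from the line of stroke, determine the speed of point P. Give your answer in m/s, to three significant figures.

ω = 13.93 rad/s.  Crank-pin speed |V_A| = rω = 1.8552 m/s, perpendicular to OA.
Rod angle: sinφ = −(r/L) sinθ ⇒ φ = -15.668°; ω_rod = −rω cosθ/√(L²−r²sin²θ) = +2.3845 rad/s.
V_P = V_A + ω_rod × AP, with AP = 0.3031 m along the rod.
Components: V_Px = −rω sinθ − a·ω_rod·sinφ = -1.3883 m/s;  V_Py = rω cosθ + a·ω_rod·cosφ = -0.27068 m/s.
|V_P| = √(V_Px² + V_Py²) = 1.4144 m/s.

1.41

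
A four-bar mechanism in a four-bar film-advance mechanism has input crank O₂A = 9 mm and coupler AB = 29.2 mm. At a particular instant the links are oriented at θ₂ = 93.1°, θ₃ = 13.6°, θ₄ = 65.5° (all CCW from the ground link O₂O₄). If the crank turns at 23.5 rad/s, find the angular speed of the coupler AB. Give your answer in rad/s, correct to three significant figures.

4.26

ω₂ = 23.5 rad/s
Differentiating the loop-closure r₂e^{iθ₂}+r₃e^{iθ₃}=r₁+r₄e^{iθ₄} gives r₂ω₂e^{iθ₂}+r₃ω₃e^{iθ₃}=r₄ω₄e^{iθ₄}.
Eliminating the other unknown: ω₃ = r₂ω₂ sin(θ₄−θ₂) / [r₃ sin(θ₃−θ₄)].
Numerator sine = -0.46330; denominator sine = -0.78694.
Result = 0.009·23.5·(-0.46330) / (0.0292·(-0.78694)) = +4.2643 rad/s; magnitude 4.2643 rad/s.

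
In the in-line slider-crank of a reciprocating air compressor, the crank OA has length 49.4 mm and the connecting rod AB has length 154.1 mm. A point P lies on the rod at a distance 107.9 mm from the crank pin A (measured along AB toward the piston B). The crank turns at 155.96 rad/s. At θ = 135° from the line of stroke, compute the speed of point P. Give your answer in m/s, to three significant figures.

ω = 156 rad/s.  Crank-pin speed |V_A| = rω = 7.7044 m/s, perpendicular to OA.
Rod angle: sinφ = −(r/L) sinθ ⇒ φ = -13.102°; ω_rod = −rω cosθ/√(L²−r²sin²θ) = +36.298 rad/s.
V_P = V_A + ω_rod × AP, with AP = 0.1079 m along the rod.
Components: V_Px = −rω sinθ − a·ω_rod·sinφ = -4.5601 m/s;  V_Py = rω cosθ + a·ω_rod·cosφ = -1.6333 m/s.
|V_P| = √(V_Px² + V_Py²) = 4.8437 m/s.

4.84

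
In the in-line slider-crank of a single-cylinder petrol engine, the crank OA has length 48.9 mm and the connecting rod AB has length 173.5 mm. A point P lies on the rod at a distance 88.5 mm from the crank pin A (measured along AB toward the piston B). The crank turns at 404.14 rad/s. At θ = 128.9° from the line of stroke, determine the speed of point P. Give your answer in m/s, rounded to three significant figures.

ω = 404.1 rad/s.  Crank-pin speed |V_A| = rω = 19.762 m/s, perpendicular to OA.
Rod angle: sinφ = −(r/L) sinθ ⇒ φ = -12.670°; ω_rod = −rω cosθ/√(L²−r²sin²θ) = +73.313 rad/s.
V_P = V_A + ω_rod × AP, with AP = 0.0885 m along the rod.
Components: V_Px = −rω sinθ − a·ω_rod·sinφ = -13.957 m/s;  V_Py = rω cosθ + a·ω_rod·cosφ = -6.0799 m/s.
|V_P| = √(V_Px² + V_Py²) = 15.224 m/s.

15.2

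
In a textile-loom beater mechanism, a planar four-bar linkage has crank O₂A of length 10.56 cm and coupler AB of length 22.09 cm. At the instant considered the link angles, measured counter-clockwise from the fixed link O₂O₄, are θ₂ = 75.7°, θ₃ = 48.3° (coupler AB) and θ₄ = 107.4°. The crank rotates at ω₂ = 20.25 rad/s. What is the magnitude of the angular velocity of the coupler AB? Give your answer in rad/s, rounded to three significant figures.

ω₂ = 20.25 rad/s
Differentiating the loop-closure r₂e^{iθ₂}+r₃e^{iθ₃}=r₁+r₄e^{iθ₄} gives r₂ω₂e^{iθ₂}+r₃ω₃e^{iθ₃}=r₄ω₄e^{iθ₄}.
Eliminating the other unknown: ω₃ = r₂ω₂ sin(θ₄−θ₂) / [r₃ sin(θ₃−θ₄)].
Numerator sine = +0.52547; denominator sine = -0.85806.
Result = 0.1056·20.25·(+0.52547) / (0.2209·(-0.85806)) = -5.9282 rad/s; magnitude 5.9282 rad/s.

5.93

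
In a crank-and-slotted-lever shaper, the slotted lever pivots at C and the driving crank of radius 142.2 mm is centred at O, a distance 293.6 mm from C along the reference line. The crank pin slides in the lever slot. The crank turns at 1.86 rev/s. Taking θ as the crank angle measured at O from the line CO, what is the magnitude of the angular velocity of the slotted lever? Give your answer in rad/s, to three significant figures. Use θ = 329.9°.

3.69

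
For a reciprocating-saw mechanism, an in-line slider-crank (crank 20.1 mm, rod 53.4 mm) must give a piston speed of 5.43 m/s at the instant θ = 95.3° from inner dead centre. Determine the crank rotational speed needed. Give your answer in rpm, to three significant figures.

2690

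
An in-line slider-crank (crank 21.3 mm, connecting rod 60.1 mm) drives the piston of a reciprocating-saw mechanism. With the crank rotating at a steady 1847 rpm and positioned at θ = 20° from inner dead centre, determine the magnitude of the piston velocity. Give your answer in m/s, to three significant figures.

1.88

ω = 2π·1847/60 = 193.4 rad/s
For an in-line slider-crank, x = r cosθ + √(L² − r² sin²θ), so v = −rω sinθ·[1 + r cosθ/√(L² − r² sin²θ)].
With r = 0.0213 m, L = 0.0601 m, θ = 20°: √(L² − r² sin²θ) = 0.059657 m.
v = −0.0213·193.4·0.34202·[1 + 0.0213·0.93969/0.059657] = -1.8818 m/s.
|v| = 1.8818 m/s.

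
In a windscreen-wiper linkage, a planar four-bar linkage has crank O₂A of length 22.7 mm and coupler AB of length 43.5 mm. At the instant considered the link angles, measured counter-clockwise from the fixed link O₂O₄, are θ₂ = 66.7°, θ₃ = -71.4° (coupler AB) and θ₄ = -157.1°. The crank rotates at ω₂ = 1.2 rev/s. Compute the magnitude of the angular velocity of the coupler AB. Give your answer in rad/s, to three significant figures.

ω₂ = 7.54 rad/s (from 1.2 rev/s).
Differentiating the loop-closure r₂e^{iθ₂}+r₃e^{iθ₃}=r₁+r₄e^{iθ₄} gives r₂ω₂e^{iθ₂}+r₃ω₃e^{iθ₃}=r₄ω₄e^{iθ₄}.
Eliminating the other unknown: ω₃ = r₂ω₂ sin(θ₄−θ₂) / [r₃ sin(θ₃−θ₄)].
Numerator sine = +0.69214; denominator sine = +0.99719.
Result = 0.0227·7.54·(+0.69214) / (0.0435·(+0.99719)) = +2.731 rad/s; magnitude 2.731 rad/s.

2.73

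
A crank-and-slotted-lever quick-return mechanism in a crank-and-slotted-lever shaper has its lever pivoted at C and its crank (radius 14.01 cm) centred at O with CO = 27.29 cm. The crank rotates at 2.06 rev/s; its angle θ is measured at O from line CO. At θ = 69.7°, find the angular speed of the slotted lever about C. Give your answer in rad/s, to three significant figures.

ω = 12.94 rad/s (from 2.06 rev/s).
Crank pin A relative to C: A = (d + r cosθ, r sinθ); lever angle φ = atan2(r sinθ, d + r cosθ).
Differentiating tanφ: φ̇ = rω(d cosθ + r)/(d² + r² + 2dr cosθ).
d² + r² + 2dr cosθ = |CA|² = 0.120631 m²;  d cosθ + r = +0.23478 m.
|ω_lever| = |0.1401·12.94·+0.23478| / 0.120631 = 3.5293 rad/s.

3.53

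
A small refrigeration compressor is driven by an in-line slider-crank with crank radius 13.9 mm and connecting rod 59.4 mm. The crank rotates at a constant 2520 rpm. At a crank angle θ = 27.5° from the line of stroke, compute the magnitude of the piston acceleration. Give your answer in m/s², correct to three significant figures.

991

ω = 2π·2520/60 = 263.9 rad/s
x(θ) = r cosθ + √(L² − r² sin²θ); with ω constant, a = ω²·d²x/dθ².
d²x/dθ² = −r cosθ − r²(cos2θ)/√u − r⁴ sin²2θ/(4u^{3/2}),  u = L² − r² sin²θ = 0.00348717 m².
Substituting r = 0.0139 m, L = 0.0594 m, θ = 27.5°: d²x/dθ² = -0.014237 m.
a = ω²·d²x/dθ² = (263.9)²·(-0.014237) = -991.43 m/s²;  |a| = 991.43 m/s².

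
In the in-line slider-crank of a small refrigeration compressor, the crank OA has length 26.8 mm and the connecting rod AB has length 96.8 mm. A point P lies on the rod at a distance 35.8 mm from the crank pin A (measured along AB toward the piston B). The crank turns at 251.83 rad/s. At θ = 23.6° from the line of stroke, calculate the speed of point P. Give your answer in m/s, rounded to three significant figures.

4.89

ω = 251.8 rad/s.  Crank-pin speed |V_A| = rω = 6.749 m/s, perpendicular to OA.
Rod angle: sinφ = −(r/L) sinθ ⇒ φ = -6.364°; ω_rod = −rω cosθ/√(L²−r²sin²θ) = -64.286 rad/s.
V_P = V_A + ω_rod × AP, with AP = 0.0358 m along the rod.
Components: V_Px = −rω sinθ − a·ω_rod·sinφ = -2.9571 m/s;  V_Py = rω cosθ + a·ω_rod·cosφ = +3.8973 m/s.
|V_P| = √(V_Px² + V_Py²) = 4.8922 m/s.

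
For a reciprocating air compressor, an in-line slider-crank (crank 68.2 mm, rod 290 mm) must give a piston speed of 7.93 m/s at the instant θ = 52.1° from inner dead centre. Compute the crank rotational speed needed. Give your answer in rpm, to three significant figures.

1230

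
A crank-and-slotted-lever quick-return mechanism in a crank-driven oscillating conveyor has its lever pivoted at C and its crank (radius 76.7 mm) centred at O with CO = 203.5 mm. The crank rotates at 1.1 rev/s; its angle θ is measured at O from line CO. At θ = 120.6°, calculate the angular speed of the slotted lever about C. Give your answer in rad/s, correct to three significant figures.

ω = 6.912 rad/s (from 1.1 rev/s).
Crank pin A relative to C: A = (d + r cosθ, r sinθ); lever angle φ = atan2(r sinθ, d + r cosθ).
Differentiating tanφ: φ̇ = rω(d cosθ + r)/(d² + r² + 2dr cosθ).
d² + r² + 2dr cosθ = |CA|² = 0.0314044 m²;  d cosθ + r = -0.02689 m.
|ω_lever| = |0.0767·6.912·-0.02689| / 0.0314044 = 0.45391 rad/s.

0.454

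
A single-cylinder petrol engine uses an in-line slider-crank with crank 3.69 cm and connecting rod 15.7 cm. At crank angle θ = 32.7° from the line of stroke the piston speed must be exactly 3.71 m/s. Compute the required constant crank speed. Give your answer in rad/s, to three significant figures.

155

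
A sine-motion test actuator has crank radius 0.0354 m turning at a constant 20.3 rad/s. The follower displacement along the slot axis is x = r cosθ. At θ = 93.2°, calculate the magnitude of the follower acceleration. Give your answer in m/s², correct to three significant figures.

ω = 20.3 rad/s
x = r cosθ ⇒ ẍ = −rω² cosθ (ω constant).
|a| = rω²|cosθ| = 0.0354·(20.3)²·|cos 93.2°| = 0.81432 m/s².

0.814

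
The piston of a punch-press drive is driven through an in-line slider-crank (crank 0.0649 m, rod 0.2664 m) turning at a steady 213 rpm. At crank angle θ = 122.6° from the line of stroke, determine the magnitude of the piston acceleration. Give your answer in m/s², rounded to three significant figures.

20.7

ω = 2π·213/60 = 22.31 rad/s
x(θ) = r cosθ + √(L² − r² sin²θ); with ω constant, a = ω²·d²x/dθ².
d²x/dθ² = −r cosθ − r²(cos2θ)/√u − r⁴ sin²2θ/(4u^{3/2}),  u = L² − r² sin²θ = 0.0679796 m².
Substituting r = 0.0649 m, L = 0.2664 m, θ = 122.6°: d²x/dθ² = +0.041536 m.
a = ω²·d²x/dθ² = (22.31)²·(+0.041536) = +20.665 m/s²;  |a| = 20.665 m/s².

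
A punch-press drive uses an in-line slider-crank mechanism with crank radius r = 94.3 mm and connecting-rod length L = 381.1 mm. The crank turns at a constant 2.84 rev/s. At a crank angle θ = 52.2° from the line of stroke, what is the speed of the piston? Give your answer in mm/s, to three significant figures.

ω = 2π·2.84 = 17.84 rad/s
For an in-line slider-crank, x = r cosθ + √(L² − r² sin²θ), so v = −rω sinθ·[1 + r cosθ/√(L² − r² sin²θ)].
With r = 0.0943 m, L = 0.3811 m, θ = 52.2°: √(L² − r² sin²θ) = 0.37374 m.
v = −0.0943·17.84·0.79016·[1 + 0.0943·0.61291/0.37374] = -1.5352 m/s.
|v| = 1.5352 m/s = 1535.2 mm/s.

1540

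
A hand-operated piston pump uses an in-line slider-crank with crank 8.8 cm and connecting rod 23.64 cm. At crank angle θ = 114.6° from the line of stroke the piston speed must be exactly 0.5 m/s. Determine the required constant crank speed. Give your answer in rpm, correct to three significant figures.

71.4

For an in-line slider-crank, |v_piston| = rω|sinθ|·[1 + r cosθ/√(L² − r² sin²θ)].
With r = 0.088 m, L = 0.2364 m, θ = 114.6°: the bracketed kinematic factor |dx/dθ| = 0.066836 m.
ω = v/|dx/dθ| = 0.5/0.066836 = 7.481 rad/s.
N = 60ω/(2π) = 71.438 rpm.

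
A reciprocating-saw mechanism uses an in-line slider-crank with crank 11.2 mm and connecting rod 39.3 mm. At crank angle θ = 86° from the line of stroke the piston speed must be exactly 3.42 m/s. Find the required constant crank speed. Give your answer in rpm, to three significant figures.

2860

For an in-line slider-crank, |v_piston| = rω|sinθ|·[1 + r cosθ/√(L² − r² sin²θ)].
With r = 0.0112 m, L = 0.0393 m, θ = 86°: the bracketed kinematic factor |dx/dθ| = 0.011404 m.
ω = v/|dx/dθ| = 3.42/0.011404 = 299.88 rad/s.
N = 60ω/(2π) = 2863.7 rpm.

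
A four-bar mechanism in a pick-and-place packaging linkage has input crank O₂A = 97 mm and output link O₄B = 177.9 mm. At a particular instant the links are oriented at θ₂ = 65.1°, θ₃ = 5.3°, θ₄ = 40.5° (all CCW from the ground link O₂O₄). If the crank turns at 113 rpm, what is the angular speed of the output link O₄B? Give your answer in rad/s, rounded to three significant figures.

9.67

ω₂ = 11.83 rad/s (from 113 rpm).
Differentiating the loop-closure r₂e^{iθ₂}+r₃e^{iθ₃}=r₁+r₄e^{iθ₄} gives r₂ω₂e^{iθ₂}+r₃ω₃e^{iθ₃}=r₄ω₄e^{iθ₄}.
Eliminating the other unknown: ω₄ = r₂ω₂ sin(θ₂−θ₃) / [r₄ sin(θ₄−θ₃)].
Numerator sine = +0.86427; denominator sine = +0.57643.
Result = 0.097·11.83·(+0.86427) / (0.1779·(+0.57643)) = +9.674 rad/s; magnitude 9.674 rad/s.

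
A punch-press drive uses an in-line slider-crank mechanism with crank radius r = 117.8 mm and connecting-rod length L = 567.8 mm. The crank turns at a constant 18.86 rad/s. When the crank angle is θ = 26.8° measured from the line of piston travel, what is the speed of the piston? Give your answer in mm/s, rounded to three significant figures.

ω = 18.86 rad/s
For an in-line slider-crank, x = r cosθ + √(L² − r² sin²θ), so v = −rω sinθ·[1 + r cosθ/√(L² − r² sin²θ)].
With r = 0.1178 m, L = 0.5678 m, θ = 26.8°: √(L² − r² sin²θ) = 0.56531 m.
v = −0.1178·18.86·0.45088·[1 + 0.1178·0.89259/0.56531] = -1.188 m/s.
|v| = 1.188 m/s = 1188 mm/s.

1190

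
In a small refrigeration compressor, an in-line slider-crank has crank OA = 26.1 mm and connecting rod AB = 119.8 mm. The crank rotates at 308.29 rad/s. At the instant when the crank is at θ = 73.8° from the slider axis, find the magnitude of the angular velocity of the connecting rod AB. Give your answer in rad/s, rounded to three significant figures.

ω = 308.3 rad/s
The rod makes angle φ with the slider axis where L sinφ = r sinθ; differentiating, L cosφ·φ̇ = r ω cosθ.
L cosφ = √(L² − r² sin²θ) = 0.11715 m.
|ω_rod| = r ω |cosθ| / √(L² − r² sin²θ) = 0.0261·308.3·0.27899/0.11715 = 19.163 rad/s.

19.2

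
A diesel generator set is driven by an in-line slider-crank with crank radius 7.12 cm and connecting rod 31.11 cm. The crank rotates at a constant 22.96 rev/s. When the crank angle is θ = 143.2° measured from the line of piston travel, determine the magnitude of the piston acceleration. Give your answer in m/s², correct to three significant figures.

1090

ω = 2π·23 = 144.3 rad/s
x(θ) = r cosθ + √(L² − r² sin²θ); with ω constant, a = ω²·d²x/dθ².
d²x/dθ² = −r cosθ − r²(cos2θ)/√u − r⁴ sin²2θ/(4u^{3/2}),  u = L² − r² sin²θ = 0.0949641 m².
Substituting r = 0.0712 m, L = 0.3111 m, θ = 143.2°: d²x/dθ² = +0.052165 m.
a = ω²·d²x/dθ² = (144.3)²·(+0.052165) = +1085.6 m/s²;  |a| = 1085.6 m/s².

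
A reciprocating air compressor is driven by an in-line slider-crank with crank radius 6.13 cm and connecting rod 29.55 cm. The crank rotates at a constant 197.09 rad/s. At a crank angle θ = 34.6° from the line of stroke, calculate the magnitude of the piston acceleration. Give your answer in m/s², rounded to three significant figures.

ω = 197.1 rad/s
x(θ) = r cosθ + √(L² − r² sin²θ); with ω constant, a = ω²·d²x/dθ².
d²x/dθ² = −r cosθ − r²(cos2θ)/√u − r⁴ sin²2θ/(4u^{3/2}),  u = L² − r² sin²θ = 0.0861086 m².
Substituting r = 0.0613 m, L = 0.2955 m, θ = 34.6°: d²x/dθ² = -0.055128 m.
a = ω²·d²x/dθ² = (197.1)²·(-0.055128) = -2141.4 m/s²;  |a| = 2141.4 m/s².

2140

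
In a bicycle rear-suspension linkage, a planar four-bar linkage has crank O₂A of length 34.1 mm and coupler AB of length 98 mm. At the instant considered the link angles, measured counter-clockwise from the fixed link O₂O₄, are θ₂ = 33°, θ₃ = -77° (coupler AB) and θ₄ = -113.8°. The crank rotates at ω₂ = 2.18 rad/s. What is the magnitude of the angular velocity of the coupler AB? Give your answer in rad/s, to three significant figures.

ω₂ = 2.18 rad/s
Differentiating the loop-closure r₂e^{iθ₂}+r₃e^{iθ₃}=r₁+r₄e^{iθ₄} gives r₂ω₂e^{iθ₂}+r₃ω₃e^{iθ₃}=r₄ω₄e^{iθ₄}.
Eliminating the other unknown: ω₃ = r₂ω₂ sin(θ₄−θ₂) / [r₃ sin(θ₃−θ₄)].
Numerator sine = -0.54756; denominator sine = +0.59902.
Result = 0.0341·2.18·(-0.54756) / (0.098·(+0.59902)) = -0.69339 rad/s; magnitude 0.69339 rad/s.

0.693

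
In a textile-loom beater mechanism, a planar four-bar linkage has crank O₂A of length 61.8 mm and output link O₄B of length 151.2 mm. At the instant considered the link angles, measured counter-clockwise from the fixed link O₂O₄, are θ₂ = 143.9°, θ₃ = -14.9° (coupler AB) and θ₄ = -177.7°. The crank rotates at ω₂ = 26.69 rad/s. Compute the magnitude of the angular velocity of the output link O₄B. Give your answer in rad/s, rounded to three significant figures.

ω₂ = 26.69 rad/s
Differentiating the loop-closure r₂e^{iθ₂}+r₃e^{iθ₃}=r₁+r₄e^{iθ₄} gives r₂ω₂e^{iθ₂}+r₃ω₃e^{iθ₃}=r₄ω₄e^{iθ₄}.
Eliminating the other unknown: ω₄ = r₂ω₂ sin(θ₂−θ₃) / [r₄ sin(θ₄−θ₃)].
Numerator sine = +0.36162; denominator sine = -0.29571.
Result = 0.0618·26.69·(+0.36162) / (0.1512·(-0.29571)) = -13.341 rad/s; magnitude 13.341 rad/s.

13.3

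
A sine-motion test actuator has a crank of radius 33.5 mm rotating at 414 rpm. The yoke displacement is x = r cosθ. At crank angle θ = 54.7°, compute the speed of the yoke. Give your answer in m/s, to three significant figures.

ω = 43.35 rad/s (from 414 rpm).
x = r cosθ ⇒ ẋ = −rω sinθ.
|v| = rω|sinθ| = 0.0335·43.35·|sin 54.7°| = 1.1853 m/s.

1.19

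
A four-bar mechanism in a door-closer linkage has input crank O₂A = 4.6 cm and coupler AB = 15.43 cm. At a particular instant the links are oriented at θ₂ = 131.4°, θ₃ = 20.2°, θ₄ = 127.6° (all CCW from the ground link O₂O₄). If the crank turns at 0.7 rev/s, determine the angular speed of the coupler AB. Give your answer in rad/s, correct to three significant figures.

0.0911

ω₂ = 4.398 rad/s (from 0.7 rev/s).
Differentiating the loop-closure r₂e^{iθ₂}+r₃e^{iθ₃}=r₁+r₄e^{iθ₄} gives r₂ω₂e^{iθ₂}+r₃ω₃e^{iθ₃}=r₄ω₄e^{iθ₄}.
Eliminating the other unknown: ω₃ = r₂ω₂ sin(θ₄−θ₂) / [r₃ sin(θ₃−θ₄)].
Numerator sine = -0.06627; denominator sine = -0.95424.
Result = 0.046·4.398·(-0.06627) / (0.1543·(-0.95424)) = +0.091066 rad/s; magnitude 0.091066 rad/s.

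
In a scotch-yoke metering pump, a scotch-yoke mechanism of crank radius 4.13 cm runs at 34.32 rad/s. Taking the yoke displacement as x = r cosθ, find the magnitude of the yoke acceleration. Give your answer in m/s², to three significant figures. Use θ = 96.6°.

ω = 34.32 rad/s
x = r cosθ ⇒ ẍ = −rω² cosθ (ω constant).
|a| = rω²|cosθ| = 0.0413·(34.32)²·|cos 96.6°| = 5.5912 m/s².

5.59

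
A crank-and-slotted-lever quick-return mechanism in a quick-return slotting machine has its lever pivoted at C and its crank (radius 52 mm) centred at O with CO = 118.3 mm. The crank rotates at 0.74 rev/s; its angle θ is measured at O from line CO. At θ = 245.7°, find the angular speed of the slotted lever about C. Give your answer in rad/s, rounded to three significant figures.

ω = 4.65 rad/s (from 0.74 rev/s).
Crank pin A relative to C: A = (d + r cosθ, r sinθ); lever angle φ = atan2(r sinθ, d + r cosθ).
Differentiating tanφ: φ̇ = rω(d cosθ + r)/(d² + r² + 2dr cosθ).
d² + r² + 2dr cosθ = |CA|² = 0.0116359 m²;  d cosθ + r = +0.0033179 m.
|ω_lever| = |0.052·4.65·+0.0033179| / 0.0116359 = 0.06894 rad/s.

0.0689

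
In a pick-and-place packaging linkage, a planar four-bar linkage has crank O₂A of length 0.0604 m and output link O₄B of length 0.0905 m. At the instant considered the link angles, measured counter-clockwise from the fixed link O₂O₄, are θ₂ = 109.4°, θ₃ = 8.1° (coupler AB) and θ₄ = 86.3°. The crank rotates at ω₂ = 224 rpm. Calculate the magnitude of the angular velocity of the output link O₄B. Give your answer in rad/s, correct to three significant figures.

ω₂ = 23.46 rad/s (from 224 rpm).
Differentiating the loop-closure r₂e^{iθ₂}+r₃e^{iθ₃}=r₁+r₄e^{iθ₄} gives r₂ω₂e^{iθ₂}+r₃ω₃e^{iθ₃}=r₄ω₄e^{iθ₄}.
Eliminating the other unknown: ω₄ = r₂ω₂ sin(θ₂−θ₃) / [r₄ sin(θ₄−θ₃)].
Numerator sine = +0.98061; denominator sine = +0.97887.
Result = 0.0604·23.46·(+0.98061) / (0.0905·(+0.97887)) = +15.683 rad/s; magnitude 15.683 rad/s.

15.7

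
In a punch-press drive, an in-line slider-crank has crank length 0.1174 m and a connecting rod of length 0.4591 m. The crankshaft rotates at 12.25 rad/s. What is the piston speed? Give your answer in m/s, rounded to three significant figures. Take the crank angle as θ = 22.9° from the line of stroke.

0.692

ω = 12.25 rad/s
For an in-line slider-crank, x = r cosθ + √(L² − r² sin²θ), so v = −rω sinθ·[1 + r cosθ/√(L² − r² sin²θ)].
With r = 0.1174 m, L = 0.4591 m, θ = 22.9°: √(L² − r² sin²θ) = 0.45682 m.
v = −0.1174·12.25·0.38912·[1 + 0.1174·0.92119/0.45682] = -0.6921 m/s.
|v| = 0.6921 m/s.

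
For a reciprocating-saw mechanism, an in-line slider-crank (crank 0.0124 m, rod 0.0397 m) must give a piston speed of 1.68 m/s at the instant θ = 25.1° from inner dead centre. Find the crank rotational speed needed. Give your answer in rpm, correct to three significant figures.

2370

For an in-line slider-crank, |v_piston| = rω|sinθ|·[1 + r cosθ/√(L² − r² sin²θ)].
With r = 0.0124 m, L = 0.0397 m, θ = 25.1°: the bracketed kinematic factor |dx/dθ| = 0.0067611 m.
ω = v/|dx/dθ| = 1.68/0.0067611 = 248.48 rad/s.
N = 60ω/(2π) = 2372.8 rpm.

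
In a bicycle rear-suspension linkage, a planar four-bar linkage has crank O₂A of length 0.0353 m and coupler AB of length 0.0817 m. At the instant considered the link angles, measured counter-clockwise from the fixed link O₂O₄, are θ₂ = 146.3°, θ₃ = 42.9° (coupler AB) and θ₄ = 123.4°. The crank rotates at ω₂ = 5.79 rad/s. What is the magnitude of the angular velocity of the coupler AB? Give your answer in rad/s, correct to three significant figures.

0.987

ω₂ = 5.79 rad/s
Differentiating the loop-closure r₂e^{iθ₂}+r₃e^{iθ₃}=r₁+r₄e^{iθ₄} gives r₂ω₂e^{iθ₂}+r₃ω₃e^{iθ₃}=r₄ω₄e^{iθ₄}.
Eliminating the other unknown: ω₃ = r₂ω₂ sin(θ₄−θ₂) / [r₃ sin(θ₃−θ₄)].
Numerator sine = -0.38912; denominator sine = -0.98629.
Result = 0.0353·5.79·(-0.38912) / (0.0817·(-0.98629)) = +0.987 rad/s; magnitude 0.987 rad/s.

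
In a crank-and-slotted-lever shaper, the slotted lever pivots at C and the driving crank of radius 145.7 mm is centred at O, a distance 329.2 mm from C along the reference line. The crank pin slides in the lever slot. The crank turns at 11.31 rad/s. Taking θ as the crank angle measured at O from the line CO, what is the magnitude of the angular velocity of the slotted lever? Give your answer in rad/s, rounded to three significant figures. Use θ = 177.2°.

8.93

ω = 11.31 rad/s
Crank pin A relative to C: A = (d + r cosθ, r sinθ); lever angle φ = atan2(r sinθ, d + r cosθ).
Differentiating tanφ: φ̇ = rω(d cosθ + r)/(d² + r² + 2dr cosθ).
d² + r² + 2dr cosθ = |CA|² = 0.0337868 m²;  d cosθ + r = -0.18311 m.
|ω_lever| = |0.1457·11.31·-0.18311| / 0.0337868 = 8.9306 rad/s.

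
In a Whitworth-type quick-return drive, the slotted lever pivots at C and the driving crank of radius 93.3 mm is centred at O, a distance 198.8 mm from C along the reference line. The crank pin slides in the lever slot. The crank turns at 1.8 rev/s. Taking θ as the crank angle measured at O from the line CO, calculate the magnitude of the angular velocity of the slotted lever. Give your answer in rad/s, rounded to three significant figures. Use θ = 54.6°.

3.16

ω = 11.31 rad/s (from 1.8 rev/s).
Crank pin A relative to C: A = (d + r cosθ, r sinθ); lever angle φ = atan2(r sinθ, d + r cosθ).
Differentiating tanφ: φ̇ = rω(d cosθ + r)/(d² + r² + 2dr cosθ).
d² + r² + 2dr cosθ = |CA|² = 0.0697154 m²;  d cosθ + r = +0.20846 m.
|ω_lever| = |0.0933·11.31·+0.20846| / 0.0697154 = 3.1552 rad/s.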